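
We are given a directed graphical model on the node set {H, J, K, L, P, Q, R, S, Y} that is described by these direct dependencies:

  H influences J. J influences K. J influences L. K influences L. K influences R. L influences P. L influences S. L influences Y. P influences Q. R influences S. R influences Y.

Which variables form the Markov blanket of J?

{H, K, L}

By definition, MB(J) is built from J's parents, J's children, and the co-parents of J.
J's parents: H.
Ch(J) = {K, L}.
Other parents of J's children:
  K: —
  L: K
So the Markov blanket of J is {H, K, L}.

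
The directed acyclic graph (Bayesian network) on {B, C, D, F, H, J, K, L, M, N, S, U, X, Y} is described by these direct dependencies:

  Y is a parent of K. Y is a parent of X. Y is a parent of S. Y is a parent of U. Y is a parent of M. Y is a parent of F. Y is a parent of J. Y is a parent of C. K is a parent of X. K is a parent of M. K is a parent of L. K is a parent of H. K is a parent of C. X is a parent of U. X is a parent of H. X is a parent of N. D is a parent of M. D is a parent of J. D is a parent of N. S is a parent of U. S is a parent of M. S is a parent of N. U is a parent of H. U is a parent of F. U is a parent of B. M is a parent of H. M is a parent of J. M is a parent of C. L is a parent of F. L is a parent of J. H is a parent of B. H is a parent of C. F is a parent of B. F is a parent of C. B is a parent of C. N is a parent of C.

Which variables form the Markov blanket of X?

X's children: H, N, U.
X's parents: K, Y.
Co-parents of X (other parents of its children):
  parents(U) \ {X} = {S, Y}.
  H's other parents are K, M, U.
  N's other parents are D, S.
Union: {K, Y} ∪ {H, N, U} ∪ {D, K, M, S, U, Y} = {D, H, K, M, N, S, U, Y}.

{D, H, K, M, N, S, U, Y}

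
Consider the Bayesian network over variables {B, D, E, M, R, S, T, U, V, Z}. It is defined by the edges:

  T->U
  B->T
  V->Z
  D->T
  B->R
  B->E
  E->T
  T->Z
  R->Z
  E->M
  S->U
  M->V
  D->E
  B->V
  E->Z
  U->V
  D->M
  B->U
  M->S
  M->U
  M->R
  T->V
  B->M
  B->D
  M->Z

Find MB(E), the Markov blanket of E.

The Markov blanket of a node is its parents, its children, and the other parents of its children.
E has parents B, D.
Ch(E) = {M, T, Z}.
Parents of each child, excluding E:
  parents(M) \ {E} = {B, D}.
  T also has parents B, D.
  Z's other parents are M, R, T, V.
MB(E) = {B, D, M, R, T, V, Z}.

{B, D, M, R, T, V, Z}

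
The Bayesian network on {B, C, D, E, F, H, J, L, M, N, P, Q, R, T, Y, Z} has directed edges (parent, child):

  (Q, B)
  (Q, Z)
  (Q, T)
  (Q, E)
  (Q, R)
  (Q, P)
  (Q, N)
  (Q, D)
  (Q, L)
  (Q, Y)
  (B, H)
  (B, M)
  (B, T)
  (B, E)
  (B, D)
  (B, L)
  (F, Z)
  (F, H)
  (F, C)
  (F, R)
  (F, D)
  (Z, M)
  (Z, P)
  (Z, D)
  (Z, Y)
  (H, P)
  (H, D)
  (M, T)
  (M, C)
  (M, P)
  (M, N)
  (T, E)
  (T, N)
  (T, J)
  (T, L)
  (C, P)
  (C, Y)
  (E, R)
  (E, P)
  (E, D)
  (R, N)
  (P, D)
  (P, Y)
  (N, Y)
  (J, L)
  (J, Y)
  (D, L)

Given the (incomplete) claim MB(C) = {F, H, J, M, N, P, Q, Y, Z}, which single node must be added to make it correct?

Pa(C) = {F, M}.
C has children P, Y.
For each child, the remaining parents (spouses of C):
  P: E, H, M, Q, Z
  Y: J, N, P, Q, Z
MB(C) = {E, F, H, J, M, N, P, Q, Y, Z}.
Comparing with the claimed set, E is missing.

E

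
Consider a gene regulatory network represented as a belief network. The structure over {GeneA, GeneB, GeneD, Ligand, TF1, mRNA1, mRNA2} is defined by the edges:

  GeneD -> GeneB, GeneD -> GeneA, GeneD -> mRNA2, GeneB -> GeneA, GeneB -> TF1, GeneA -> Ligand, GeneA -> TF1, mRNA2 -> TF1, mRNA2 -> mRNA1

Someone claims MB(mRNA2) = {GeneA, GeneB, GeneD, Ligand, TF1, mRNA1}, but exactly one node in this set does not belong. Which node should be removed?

Ch(mRNA2) = {TF1, mRNA1}.
Parents of mRNA2: GeneD.
Other parents of mRNA2's children:
  TF1: GeneA, GeneB
  mRNA1: —
MB(mRNA2) = {GeneA, GeneB, GeneD, TF1, mRNA1}.
Ligand is neither a parent, child, nor co-parent of mRNA2, so it does not belong.

Ligand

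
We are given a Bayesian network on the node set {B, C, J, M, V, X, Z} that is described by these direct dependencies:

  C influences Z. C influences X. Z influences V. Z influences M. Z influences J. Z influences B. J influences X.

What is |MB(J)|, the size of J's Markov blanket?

Parents of J: Z.
Ch(J) = {X}.
Other parents of J's children:
  X's other parent is C.
MB(J) = {C, X, Z}, which has 3 nodes.

3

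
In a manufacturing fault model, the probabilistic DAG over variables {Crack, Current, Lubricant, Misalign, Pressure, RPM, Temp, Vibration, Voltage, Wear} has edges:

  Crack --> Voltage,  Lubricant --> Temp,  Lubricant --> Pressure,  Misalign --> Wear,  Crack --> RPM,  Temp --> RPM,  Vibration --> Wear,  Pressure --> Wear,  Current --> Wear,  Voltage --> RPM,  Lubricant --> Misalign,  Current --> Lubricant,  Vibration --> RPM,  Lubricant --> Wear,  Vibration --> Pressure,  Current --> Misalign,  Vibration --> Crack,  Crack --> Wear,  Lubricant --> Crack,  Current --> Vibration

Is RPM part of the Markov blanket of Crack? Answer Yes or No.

RPM is a child of Crack.
So RPM ∈ MB(Crack).

Yes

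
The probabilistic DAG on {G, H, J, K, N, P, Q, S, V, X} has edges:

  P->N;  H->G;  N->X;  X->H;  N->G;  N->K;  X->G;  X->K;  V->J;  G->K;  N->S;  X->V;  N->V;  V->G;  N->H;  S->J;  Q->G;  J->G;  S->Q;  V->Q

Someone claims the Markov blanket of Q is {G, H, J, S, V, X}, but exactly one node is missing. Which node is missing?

N

By definition, MB(Q) is built from Q's parents, Q's children, and the co-parents of Q.
Q's parents: S, V.
Ch(Q) = {G}.
Parents of each child, excluding Q:
  parents(G) \ {Q} = {H, J, N, V, X}.
MB(Q) = {G, H, J, N, S, V, X}.
Comparing with the claimed set, N is missing.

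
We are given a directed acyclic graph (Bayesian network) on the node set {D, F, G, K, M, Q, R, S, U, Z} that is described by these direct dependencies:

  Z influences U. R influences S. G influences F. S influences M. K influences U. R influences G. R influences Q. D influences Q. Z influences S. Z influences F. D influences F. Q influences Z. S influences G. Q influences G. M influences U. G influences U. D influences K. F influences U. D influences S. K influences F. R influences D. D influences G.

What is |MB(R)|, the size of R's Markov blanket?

5

The Markov blanket of a node is its parents, its children, and the other parents of its children.
Parents of R: none.
R has children D, G, Q, S.
For each child, the remaining parents (spouses of R):
  D: —
  Q: D
  S: D, Z
  G: D, Q, S
MB(R) = {D, G, Q, S, Z}, which has 5 nodes.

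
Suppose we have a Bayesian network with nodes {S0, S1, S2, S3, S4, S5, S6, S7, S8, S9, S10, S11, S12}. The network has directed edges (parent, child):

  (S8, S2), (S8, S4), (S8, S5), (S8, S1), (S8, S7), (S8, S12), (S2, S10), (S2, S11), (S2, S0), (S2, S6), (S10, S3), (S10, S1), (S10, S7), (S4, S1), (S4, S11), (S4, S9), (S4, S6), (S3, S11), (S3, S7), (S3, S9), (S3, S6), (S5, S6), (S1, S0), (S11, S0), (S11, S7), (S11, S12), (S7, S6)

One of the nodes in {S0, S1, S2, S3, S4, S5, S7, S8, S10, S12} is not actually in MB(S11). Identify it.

S5

Pa(S11) = {S2, S3, S4}.
Ch(S11) = {S0, S7, S12}.
For each child, the remaining parents (spouses of S11):
  S0's other parents are S1, S2.
  S7 also has parents S3, S8, S10.
  S12 also has parent S8.
MB(S11) = {S0, S1, S2, S3, S4, S7, S8, S10, S12}.
S5 is neither a parent, child, nor co-parent of S11, so it does not belong.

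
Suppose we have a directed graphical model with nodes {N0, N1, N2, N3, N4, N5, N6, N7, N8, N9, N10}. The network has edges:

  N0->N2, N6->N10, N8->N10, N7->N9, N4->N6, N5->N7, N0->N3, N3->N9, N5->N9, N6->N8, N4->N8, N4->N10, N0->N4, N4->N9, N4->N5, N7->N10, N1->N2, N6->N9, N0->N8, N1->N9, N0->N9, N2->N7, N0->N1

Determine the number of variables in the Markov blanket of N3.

7

Pa(N3) = {N0}.
N3's children: N9.
For each child, the remaining parents (spouses of N3):
  N9: N0, N1, N4, N5, N6, N7
MB(N3) = {N0, N1, N4, N5, N6, N7, N9}, which has 7 nodes.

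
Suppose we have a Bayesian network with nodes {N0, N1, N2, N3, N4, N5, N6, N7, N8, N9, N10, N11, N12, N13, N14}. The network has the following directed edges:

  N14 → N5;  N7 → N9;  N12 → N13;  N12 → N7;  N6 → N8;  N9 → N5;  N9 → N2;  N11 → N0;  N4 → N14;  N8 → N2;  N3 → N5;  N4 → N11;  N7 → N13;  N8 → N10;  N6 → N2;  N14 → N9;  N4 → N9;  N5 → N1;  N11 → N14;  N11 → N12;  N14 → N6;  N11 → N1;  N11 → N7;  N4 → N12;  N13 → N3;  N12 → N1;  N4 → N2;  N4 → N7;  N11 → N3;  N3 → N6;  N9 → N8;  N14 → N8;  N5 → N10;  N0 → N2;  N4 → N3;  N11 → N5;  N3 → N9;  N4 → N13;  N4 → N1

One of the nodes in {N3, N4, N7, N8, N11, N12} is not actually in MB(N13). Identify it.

N8

Parents of N13: N4, N7, N12.
N13's children: N3.
Other parents of N13's children:
  N3's other parents are N4, N11.
MB(N13) = {N3, N4, N7, N11, N12}.
N8 is neither a parent, child, nor co-parent of N13, so it does not belong.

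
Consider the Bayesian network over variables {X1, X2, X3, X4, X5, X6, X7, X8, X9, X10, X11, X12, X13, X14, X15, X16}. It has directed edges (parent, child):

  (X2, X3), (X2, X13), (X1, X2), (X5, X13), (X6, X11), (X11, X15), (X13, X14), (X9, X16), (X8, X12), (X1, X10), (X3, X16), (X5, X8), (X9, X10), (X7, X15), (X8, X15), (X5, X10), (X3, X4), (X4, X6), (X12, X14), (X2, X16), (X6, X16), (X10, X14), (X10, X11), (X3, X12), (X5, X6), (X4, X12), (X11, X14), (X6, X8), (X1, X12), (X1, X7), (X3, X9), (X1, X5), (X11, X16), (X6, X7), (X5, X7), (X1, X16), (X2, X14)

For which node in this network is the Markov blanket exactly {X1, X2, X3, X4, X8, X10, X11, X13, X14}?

The target node must have every member of {X1, X2, X3, X4, X8, X10, X11, X13, X14} as a parent, child, or co-parent, and no others.
Parents of X12: X1, X3, X4, X8; children: X14; co-parents: X2, X10, X11, X13.
These exactly cover the given set, so the node is X12.

X12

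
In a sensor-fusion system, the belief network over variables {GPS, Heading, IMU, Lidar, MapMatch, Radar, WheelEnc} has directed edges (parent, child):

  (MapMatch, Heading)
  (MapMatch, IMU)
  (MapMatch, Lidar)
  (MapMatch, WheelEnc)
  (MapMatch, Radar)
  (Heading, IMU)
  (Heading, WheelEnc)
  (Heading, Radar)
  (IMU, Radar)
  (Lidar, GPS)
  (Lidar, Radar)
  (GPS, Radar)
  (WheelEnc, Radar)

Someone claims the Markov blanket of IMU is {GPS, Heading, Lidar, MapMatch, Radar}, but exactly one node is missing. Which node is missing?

WheelEnc

Recall MB(v) = parents ∪ children ∪ spouses, where spouses are the other parents of v's children.
IMU's parents: Heading, MapMatch.
IMU has child Radar.
Parents of each child, excluding IMU:
  Radar: GPS, Heading, Lidar, MapMatch, WheelEnc
MB(IMU) = {GPS, Heading, Lidar, MapMatch, Radar, WheelEnc}.
Comparing with the claimed set, WheelEnc is missing.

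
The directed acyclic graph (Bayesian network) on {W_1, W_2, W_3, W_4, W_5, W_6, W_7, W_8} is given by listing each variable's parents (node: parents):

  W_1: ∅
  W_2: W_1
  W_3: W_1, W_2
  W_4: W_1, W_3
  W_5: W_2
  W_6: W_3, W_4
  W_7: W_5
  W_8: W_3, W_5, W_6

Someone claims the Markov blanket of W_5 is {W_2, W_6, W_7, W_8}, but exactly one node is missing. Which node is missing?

W_3

Pa(W_5) = {W_2}.
Ch(W_5) = {W_7, W_8}.
Other parents of W_5's children:
  W_7: —
  W_8: W_3, W_6
MB(W_5) = {W_2, W_3, W_6, W_7, W_8}.
Comparing with the claimed set, W_3 is missing.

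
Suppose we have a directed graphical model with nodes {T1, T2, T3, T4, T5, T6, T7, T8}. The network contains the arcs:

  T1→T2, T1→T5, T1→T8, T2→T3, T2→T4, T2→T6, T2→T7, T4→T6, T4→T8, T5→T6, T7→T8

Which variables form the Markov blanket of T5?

{T1, T2, T4, T6}

Pa(T5) = {T1}.
T5's children: T6.
Other parents of T5's children:
  parents(T6) \ {T5} = {T2, T4}.
Union: {T1} ∪ {T6} ∪ {T2, T4} = {T1, T2, T4, T6}.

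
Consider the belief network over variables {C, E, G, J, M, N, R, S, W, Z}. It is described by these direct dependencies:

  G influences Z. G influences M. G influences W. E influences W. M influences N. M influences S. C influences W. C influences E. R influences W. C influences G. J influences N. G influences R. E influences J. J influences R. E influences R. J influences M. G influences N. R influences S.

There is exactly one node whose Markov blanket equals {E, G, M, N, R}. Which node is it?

J

The target node must have every member of {E, G, M, N, R} as a parent, child, or co-parent, and no others.
Parents of J: E; children: M, N, R; co-parents: E, G, M.
These exactly cover the given set, so the node is J.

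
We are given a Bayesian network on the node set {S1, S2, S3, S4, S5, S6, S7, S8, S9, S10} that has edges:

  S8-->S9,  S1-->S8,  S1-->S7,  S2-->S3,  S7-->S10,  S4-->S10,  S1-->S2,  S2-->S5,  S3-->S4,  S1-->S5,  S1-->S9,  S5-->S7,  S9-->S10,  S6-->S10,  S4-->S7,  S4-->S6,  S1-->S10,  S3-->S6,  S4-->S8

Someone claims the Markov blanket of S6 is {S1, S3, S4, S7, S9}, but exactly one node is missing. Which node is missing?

S10

Pa(S6) = {S3, S4}.
S6 has child S10.
For each child, the remaining parents (spouses of S6):
  S10: S1, S4, S7, S9
MB(S6) = {S1, S3, S4, S7, S9, S10}.
Comparing with the claimed set, S10 is missing.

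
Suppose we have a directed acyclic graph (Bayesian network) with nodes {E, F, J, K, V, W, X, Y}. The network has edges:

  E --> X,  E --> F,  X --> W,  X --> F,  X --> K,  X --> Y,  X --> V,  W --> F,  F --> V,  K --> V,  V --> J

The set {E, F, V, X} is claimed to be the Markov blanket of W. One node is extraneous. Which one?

V

By definition, MB(W) is built from W's parents, W's children, and the co-parents of W.
Pa(W) = {X}.
W has child F.
Parents of each child, excluding W:
  F: E, X
MB(W) = {E, F, X}.
V is neither a parent, child, nor co-parent of W, so it does not belong.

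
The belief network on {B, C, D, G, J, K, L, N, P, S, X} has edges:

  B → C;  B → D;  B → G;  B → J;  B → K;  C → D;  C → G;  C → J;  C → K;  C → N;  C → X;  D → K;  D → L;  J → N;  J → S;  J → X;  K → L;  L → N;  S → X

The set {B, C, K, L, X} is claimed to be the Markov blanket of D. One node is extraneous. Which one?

X

Pa(D) = {B, C}.
D has children K, L.
Co-parents of D (other parents of its children):
  K also has parents B, C.
  L's other parent is K.
MB(D) = {B, C, K, L}.
X is neither a parent, child, nor co-parent of D, so it does not belong.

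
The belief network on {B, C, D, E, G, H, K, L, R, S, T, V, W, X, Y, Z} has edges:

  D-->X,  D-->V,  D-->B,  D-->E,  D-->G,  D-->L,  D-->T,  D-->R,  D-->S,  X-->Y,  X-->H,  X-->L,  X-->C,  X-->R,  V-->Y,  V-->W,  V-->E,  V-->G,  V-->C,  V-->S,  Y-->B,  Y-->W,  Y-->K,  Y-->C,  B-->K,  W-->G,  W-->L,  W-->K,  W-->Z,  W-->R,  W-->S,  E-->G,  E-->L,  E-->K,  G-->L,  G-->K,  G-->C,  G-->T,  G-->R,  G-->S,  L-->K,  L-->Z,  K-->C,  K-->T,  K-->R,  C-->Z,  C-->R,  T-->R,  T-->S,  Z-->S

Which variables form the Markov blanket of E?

Recall MB(v) = parents ∪ children ∪ spouses, where spouses are the other parents of v's children.
Ch(E) = {G, K, L}.
Parents of E: D, V.
Parents of each child, excluding E:
  G: D, V, W
  L: D, G, W, X
  K: B, G, L, W, Y
Union: {D, V} ∪ {G, K, L} ∪ {B, D, G, L, V, W, X, Y} = {B, D, G, K, L, V, W, X, Y}.

{B, D, G, K, L, V, W, X, Y}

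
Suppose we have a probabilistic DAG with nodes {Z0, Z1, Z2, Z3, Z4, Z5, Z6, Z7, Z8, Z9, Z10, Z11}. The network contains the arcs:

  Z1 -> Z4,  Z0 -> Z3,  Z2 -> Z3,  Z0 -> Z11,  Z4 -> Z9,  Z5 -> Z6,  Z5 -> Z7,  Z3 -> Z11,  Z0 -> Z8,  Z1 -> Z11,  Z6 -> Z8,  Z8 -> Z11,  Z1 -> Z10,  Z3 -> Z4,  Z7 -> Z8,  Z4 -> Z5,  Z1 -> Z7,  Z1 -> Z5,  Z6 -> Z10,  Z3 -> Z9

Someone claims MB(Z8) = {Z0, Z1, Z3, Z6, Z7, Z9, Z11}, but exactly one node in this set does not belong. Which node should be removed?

Pa(Z8) = {Z0, Z6, Z7}.
Z8 has child Z11.
Co-parents of Z8 (other parents of its children):
  Z11 also has parents Z0, Z1, Z3.
MB(Z8) = {Z0, Z1, Z3, Z6, Z7, Z11}.
Z9 is neither a parent, child, nor co-parent of Z8, so it does not belong.

Z9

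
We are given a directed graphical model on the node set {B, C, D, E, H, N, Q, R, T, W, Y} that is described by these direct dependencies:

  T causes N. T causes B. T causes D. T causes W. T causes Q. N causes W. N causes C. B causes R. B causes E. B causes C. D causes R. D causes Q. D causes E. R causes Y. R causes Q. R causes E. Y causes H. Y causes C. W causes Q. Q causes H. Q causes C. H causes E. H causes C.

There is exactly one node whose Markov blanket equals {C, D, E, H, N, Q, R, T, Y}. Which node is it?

B

The target node must have every member of {C, D, E, H, N, Q, R, T, Y} as a parent, child, or co-parent, and no others.
Parents of B: T; children: C, E, R; co-parents: D, H, N, Q, R, Y.
These exactly cover the given set, so the node is B.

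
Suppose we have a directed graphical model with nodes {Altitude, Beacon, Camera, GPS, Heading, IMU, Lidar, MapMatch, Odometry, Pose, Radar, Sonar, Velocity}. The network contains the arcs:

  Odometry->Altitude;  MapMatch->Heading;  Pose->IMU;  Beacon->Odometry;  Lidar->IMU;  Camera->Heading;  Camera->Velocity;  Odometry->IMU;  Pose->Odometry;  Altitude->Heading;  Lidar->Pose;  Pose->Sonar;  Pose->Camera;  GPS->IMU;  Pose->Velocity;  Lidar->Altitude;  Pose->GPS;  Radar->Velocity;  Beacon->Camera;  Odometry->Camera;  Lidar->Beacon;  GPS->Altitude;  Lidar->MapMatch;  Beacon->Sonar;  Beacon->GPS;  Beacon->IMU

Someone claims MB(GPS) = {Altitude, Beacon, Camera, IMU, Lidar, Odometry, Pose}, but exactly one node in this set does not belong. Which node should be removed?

By definition, MB(GPS) is built from GPS's parents, GPS's children, and the co-parents of GPS.
Parents of GPS: Beacon, Pose.
Children of GPS: Altitude, IMU.
Other parents of GPS's children:
  Altitude: Lidar, Odometry
  IMU: Beacon, Lidar, Odometry, Pose
MB(GPS) = {Altitude, Beacon, IMU, Lidar, Odometry, Pose}.
Camera is neither a parent, child, nor co-parent of GPS, so it does not belong.

Camera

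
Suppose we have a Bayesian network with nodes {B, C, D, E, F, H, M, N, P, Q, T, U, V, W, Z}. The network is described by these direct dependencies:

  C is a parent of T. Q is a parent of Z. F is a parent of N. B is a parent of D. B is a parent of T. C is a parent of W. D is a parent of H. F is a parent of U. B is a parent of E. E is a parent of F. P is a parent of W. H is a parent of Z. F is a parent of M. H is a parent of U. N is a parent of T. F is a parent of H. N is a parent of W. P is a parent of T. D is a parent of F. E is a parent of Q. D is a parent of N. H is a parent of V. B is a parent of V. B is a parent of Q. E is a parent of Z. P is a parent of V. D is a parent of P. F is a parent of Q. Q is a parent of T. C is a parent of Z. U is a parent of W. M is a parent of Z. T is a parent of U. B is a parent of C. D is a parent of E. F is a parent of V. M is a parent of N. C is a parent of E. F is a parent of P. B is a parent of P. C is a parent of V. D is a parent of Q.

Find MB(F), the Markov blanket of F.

The Markov blanket of a node is its parents, its children, and the other parents of its children.
Ch(F) = {H, M, N, P, Q, U, V}.
F has parents D, E.
Co-parents of F (other parents of its children):
  H also has parent D.
  M has no other parent.
  N's other parents are D, M.
  P's other parents are B, D.
  parents(Q) \ {F} = {B, D, E}.
  parents(U) \ {F} = {H, T}.
  parents(V) \ {F} = {B, C, H, P}.
So the Markov blanket of F is {B, C, D, E, H, M, N, P, Q, T, U, V}.

{B, C, D, E, H, M, N, P, Q, T, U, V}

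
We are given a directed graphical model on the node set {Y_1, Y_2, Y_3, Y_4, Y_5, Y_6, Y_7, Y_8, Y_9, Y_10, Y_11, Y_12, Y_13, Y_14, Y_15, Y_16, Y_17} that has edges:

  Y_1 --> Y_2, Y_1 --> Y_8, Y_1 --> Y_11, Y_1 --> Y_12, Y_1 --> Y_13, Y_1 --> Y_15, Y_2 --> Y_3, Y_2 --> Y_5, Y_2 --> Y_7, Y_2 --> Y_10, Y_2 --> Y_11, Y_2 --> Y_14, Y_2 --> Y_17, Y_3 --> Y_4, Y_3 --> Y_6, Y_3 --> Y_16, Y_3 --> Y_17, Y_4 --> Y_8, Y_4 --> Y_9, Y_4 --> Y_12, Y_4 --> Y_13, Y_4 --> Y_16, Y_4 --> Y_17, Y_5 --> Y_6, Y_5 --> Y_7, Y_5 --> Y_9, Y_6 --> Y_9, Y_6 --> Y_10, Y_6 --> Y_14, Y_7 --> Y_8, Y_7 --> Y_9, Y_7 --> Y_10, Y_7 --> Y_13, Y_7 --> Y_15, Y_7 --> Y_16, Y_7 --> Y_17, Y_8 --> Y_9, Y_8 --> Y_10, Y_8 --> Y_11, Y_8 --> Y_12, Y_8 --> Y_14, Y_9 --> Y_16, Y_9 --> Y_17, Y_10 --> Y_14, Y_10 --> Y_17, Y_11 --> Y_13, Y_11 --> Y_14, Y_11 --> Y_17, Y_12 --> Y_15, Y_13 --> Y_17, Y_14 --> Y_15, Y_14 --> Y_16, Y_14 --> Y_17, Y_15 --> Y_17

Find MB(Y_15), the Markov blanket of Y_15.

Ch(Y_15) = {Y_17}.
Y_15's parents: Y_1, Y_7, Y_12, Y_14.
Co-parents of Y_15 (other parents of its children):
  Y_17's other parents are Y_2, Y_3, Y_4, Y_7, Y_9, Y_10, Y_11, Y_13, Y_14.
MB(Y_15) = {Y_1, Y_2, Y_3, Y_4, Y_7, Y_9, Y_10, Y_11, Y_12, Y_13, Y_14, Y_17}.

{Y_1, Y_2, Y_3, Y_4, Y_7, Y_9, Y_10, Y_11, Y_12, Y_13, Y_14, Y_17}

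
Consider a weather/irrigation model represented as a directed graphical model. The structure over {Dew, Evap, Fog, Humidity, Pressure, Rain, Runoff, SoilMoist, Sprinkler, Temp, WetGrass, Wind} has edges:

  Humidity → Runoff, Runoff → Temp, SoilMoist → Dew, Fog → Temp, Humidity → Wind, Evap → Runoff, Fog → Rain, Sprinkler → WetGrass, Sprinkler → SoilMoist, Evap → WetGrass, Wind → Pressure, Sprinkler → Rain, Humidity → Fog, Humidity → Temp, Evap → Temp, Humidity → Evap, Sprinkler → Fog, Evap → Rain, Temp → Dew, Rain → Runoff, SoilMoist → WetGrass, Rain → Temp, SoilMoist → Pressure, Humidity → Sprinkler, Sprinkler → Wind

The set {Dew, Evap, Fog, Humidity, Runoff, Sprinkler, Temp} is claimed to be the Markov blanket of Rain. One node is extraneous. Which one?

Dew

Parents of Rain: Evap, Fog, Sprinkler.
Children of Rain: Runoff, Temp.
Co-parents of Rain (other parents of its children):
  Runoff: Evap, Humidity
  Temp: Evap, Fog, Humidity, Runoff
MB(Rain) = {Evap, Fog, Humidity, Runoff, Sprinkler, Temp}.
Dew is neither a parent, child, nor co-parent of Rain, so it does not belong.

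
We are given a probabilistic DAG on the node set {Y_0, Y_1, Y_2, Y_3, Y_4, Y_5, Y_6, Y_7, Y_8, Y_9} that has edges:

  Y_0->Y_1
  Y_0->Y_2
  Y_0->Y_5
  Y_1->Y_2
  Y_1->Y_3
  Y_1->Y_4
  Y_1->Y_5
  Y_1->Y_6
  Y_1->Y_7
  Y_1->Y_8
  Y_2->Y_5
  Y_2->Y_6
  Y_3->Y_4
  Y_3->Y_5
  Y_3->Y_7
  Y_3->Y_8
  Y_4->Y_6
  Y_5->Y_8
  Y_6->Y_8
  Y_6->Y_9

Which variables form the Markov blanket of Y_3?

{Y_0, Y_1, Y_2, Y_4, Y_5, Y_6, Y_7, Y_8}

The Markov blanket of a node is its parents, its children, and the other parents of its children.
Y_3's children: Y_4, Y_5, Y_7, Y_8.
Y_3's parents: Y_1.
Other parents of Y_3's children:
  Y_4 also has parent Y_1.
  Y_5's other parents are Y_0, Y_1, Y_2.
  Y_7's other parent is Y_1.
  Y_8's other parents are Y_1, Y_5, Y_6.
Union: {Y_1} ∪ {Y_4, Y_5, Y_7, Y_8} ∪ {Y_0, Y_1, Y_2, Y_5, Y_6} = {Y_0, Y_1, Y_2, Y_4, Y_5, Y_6, Y_7, Y_8}.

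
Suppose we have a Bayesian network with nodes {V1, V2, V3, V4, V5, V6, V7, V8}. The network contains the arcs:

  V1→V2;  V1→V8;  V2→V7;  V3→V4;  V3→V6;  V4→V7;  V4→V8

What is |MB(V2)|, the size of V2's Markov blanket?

3

Pa(V2) = {V1}.
V2 has child V7.
For each child, the remaining parents (spouses of V2):
  V7 also has parent V4.
MB(V2) = {V1, V4, V7}, which has 3 nodes.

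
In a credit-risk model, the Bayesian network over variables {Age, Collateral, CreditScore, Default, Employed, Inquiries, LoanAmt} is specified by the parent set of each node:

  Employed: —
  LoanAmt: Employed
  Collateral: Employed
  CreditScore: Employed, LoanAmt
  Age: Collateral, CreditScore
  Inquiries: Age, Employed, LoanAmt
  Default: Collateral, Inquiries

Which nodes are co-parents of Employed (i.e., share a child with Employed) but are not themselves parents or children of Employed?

Children of Employed: Collateral, CreditScore, Inquiries, LoanAmt.
  LoanAmt: —
  Collateral: —
  CreditScore: LoanAmt
  Inquiries: Age, LoanAmt
Excluding nodes already adjacent to Employed (Collateral, CreditScore, Inquiries, LoanAmt), the co-parent-only contribution is {Age}.

{Age}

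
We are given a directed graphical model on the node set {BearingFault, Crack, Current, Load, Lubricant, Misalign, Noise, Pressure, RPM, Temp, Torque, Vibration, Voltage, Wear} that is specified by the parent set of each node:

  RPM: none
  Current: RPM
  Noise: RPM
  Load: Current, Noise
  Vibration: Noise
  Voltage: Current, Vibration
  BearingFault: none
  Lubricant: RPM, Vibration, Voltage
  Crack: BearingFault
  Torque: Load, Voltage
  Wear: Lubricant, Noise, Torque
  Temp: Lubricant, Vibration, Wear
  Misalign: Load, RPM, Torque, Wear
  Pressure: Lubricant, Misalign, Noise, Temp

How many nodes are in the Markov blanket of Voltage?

6

The Markov blanket of a node is its parents, its children, and the other parents of its children.
Voltage has parents Current, Vibration.
Children of Voltage: Lubricant, Torque.
For each child, the remaining parents (spouses of Voltage):
  Lubricant's other parents are RPM, Vibration.
  parents(Torque) \ {Voltage} = {Load}.
MB(Voltage) = {Current, Load, Lubricant, RPM, Torque, Vibration}, which has 6 nodes.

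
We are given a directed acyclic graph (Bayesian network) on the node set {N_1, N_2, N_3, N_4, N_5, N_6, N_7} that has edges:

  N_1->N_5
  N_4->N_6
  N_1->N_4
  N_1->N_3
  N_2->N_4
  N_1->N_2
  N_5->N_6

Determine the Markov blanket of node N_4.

{N_1, N_2, N_5, N_6}

A node's Markov blanket = Pa ∪ Ch ∪ (parents of Ch other than the node itself).
Parents of N_4: N_1, N_2.
N_4's children: N_6.
Co-parents of N_4 (other parents of its children):
  N_6 also has parent N_5.
So the Markov blanket of N_4 is {N_1, N_2, N_5, N_6}.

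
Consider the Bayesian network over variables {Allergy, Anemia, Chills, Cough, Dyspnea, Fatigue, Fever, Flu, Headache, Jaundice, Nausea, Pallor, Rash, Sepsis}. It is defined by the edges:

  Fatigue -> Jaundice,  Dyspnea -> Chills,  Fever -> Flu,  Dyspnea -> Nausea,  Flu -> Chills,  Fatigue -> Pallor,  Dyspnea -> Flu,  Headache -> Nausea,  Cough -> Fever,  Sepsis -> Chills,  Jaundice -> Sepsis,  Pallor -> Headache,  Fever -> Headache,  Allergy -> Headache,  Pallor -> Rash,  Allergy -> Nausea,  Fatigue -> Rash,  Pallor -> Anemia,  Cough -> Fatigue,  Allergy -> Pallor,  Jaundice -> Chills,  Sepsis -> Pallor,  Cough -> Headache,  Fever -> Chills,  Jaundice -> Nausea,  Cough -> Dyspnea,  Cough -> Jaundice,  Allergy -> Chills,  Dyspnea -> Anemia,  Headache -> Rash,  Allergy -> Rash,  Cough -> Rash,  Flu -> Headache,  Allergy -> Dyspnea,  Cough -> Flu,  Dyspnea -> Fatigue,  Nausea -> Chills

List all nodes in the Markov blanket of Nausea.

Pa(Nausea) = {Allergy, Dyspnea, Headache, Jaundice}.
Nausea has child Chills.
For each child, the remaining parents (spouses of Nausea):
  Chills's other parents are Allergy, Dyspnea, Fever, Flu, Jaundice, Sepsis.
Union: {Allergy, Dyspnea, Headache, Jaundice} ∪ {Chills} ∪ {Allergy, Dyspnea, Fever, Flu, Jaundice, Sepsis} = {Allergy, Chills, Dyspnea, Fever, Flu, Headache, Jaundice, Sepsis}.

{Allergy, Chills, Dyspnea, Fever, Flu, Headache, Jaundice, Sepsis}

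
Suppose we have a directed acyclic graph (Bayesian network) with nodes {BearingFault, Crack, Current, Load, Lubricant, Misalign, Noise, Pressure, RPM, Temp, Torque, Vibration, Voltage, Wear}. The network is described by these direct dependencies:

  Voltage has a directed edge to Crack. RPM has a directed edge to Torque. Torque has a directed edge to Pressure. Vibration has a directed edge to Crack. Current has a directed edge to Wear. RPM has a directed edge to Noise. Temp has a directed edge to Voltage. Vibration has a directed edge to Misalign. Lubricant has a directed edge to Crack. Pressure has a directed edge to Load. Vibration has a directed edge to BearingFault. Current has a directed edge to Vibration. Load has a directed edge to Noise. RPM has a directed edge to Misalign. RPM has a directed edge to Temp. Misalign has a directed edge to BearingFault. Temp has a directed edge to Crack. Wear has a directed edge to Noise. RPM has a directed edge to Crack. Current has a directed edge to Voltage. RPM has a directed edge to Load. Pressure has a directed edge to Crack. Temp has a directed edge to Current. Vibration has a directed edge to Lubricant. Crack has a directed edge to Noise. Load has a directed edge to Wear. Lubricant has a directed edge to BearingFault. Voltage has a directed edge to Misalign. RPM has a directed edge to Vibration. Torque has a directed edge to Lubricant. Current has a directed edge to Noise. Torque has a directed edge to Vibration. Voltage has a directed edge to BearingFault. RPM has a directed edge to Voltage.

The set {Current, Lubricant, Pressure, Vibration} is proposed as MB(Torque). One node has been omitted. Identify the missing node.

RPM

By definition, MB(Torque) is built from Torque's parents, Torque's children, and the co-parents of Torque.
Parents of Torque: RPM.
Ch(Torque) = {Lubricant, Pressure, Vibration}.
Co-parents of Torque (other parents of its children):
  Pressure has no other parent.
  parents(Vibration) \ {Torque} = {Current, RPM}.
  Lubricant's other parent is Vibration.
MB(Torque) = {Current, Lubricant, Pressure, RPM, Vibration}.
Comparing with the claimed set, RPM is missing.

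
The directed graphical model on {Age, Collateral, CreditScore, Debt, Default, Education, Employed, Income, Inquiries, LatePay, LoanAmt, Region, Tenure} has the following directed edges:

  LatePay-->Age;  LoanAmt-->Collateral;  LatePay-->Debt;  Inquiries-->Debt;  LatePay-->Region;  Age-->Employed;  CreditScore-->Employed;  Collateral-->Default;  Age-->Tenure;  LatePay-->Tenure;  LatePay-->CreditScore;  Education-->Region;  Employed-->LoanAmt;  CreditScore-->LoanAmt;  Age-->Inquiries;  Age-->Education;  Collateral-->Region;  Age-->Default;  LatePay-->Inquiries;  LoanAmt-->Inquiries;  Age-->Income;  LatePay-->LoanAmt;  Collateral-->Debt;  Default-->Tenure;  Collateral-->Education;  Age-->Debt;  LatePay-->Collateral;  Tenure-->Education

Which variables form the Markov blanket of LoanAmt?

{Age, Collateral, CreditScore, Employed, Inquiries, LatePay}

By definition, MB(LoanAmt) is built from LoanAmt's parents, LoanAmt's children, and the co-parents of LoanAmt.
Pa(LoanAmt) = {CreditScore, Employed, LatePay}.
Ch(LoanAmt) = {Collateral, Inquiries}.
For each child, the remaining parents (spouses of LoanAmt):
  parents(Collateral) \ {LoanAmt} = {LatePay}.
  Inquiries also has parents Age, LatePay.
So the Markov blanket of LoanAmt is {Age, Collateral, CreditScore, Employed, Inquiries, LatePay}.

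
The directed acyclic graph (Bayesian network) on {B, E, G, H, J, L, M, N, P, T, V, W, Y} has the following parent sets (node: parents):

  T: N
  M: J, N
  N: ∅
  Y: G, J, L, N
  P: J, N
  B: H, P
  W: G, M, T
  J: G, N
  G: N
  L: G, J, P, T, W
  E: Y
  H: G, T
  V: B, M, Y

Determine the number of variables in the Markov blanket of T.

8

Ch(T) = {H, L, W}.
Parents of T: N.
Other parents of T's children:
  W also has parents G, M.
  L also has parents G, J, P, W.
  H also has parent G.
MB(T) = {G, H, J, L, M, N, P, W}, which has 8 nodes.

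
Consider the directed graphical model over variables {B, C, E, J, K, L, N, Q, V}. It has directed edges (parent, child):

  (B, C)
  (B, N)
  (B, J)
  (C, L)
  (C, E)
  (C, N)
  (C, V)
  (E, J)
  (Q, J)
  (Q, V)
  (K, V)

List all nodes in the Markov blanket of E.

Recall MB(v) = parents ∪ children ∪ spouses, where spouses are the other parents of v's children.
Pa(E) = {C}.
E's children: J.
Other parents of E's children:
  J also has parents B, Q.
MB(E) = {B, C, J, Q}.

{B, C, J, Q}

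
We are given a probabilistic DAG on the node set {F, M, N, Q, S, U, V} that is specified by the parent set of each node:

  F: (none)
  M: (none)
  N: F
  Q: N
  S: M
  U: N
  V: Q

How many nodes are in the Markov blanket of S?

1

S's parents: M.
Children of S: none.
With no children, S has no spouses; the co-parent set is empty.
MB(S) = {M}, which has 1 node.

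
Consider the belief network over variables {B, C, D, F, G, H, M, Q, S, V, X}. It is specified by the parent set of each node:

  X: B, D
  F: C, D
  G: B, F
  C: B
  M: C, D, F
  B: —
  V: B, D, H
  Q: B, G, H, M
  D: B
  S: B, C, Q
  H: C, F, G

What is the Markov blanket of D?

{B, C, F, H, M, V, X}

D has parent B.
D has children F, M, V, X.
Parents of each child, excluding D:
  F also has parent C.
  parents(M) \ {D} = {C, F}.
  V's other parents are B, H.
  X also has parent B.
MB(D) = {B, C, F, H, M, V, X}.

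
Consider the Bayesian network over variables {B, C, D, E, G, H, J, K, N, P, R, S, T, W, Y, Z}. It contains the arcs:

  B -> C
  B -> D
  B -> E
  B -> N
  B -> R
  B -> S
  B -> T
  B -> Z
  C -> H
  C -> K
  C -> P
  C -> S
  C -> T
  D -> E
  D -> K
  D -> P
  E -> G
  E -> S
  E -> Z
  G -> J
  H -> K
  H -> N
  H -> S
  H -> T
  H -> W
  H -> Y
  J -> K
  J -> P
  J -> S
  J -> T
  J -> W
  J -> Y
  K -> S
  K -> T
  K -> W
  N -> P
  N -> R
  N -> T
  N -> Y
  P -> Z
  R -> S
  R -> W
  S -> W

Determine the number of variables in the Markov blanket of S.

Recall MB(v) = parents ∪ children ∪ spouses, where spouses are the other parents of v's children.
Children of S: W.
S has parents B, C, E, H, J, K, R.
For each child, the remaining parents (spouses of S):
  W's other parents are H, J, K, R.
MB(S) = {B, C, E, H, J, K, R, W}, which has 8 nodes.

8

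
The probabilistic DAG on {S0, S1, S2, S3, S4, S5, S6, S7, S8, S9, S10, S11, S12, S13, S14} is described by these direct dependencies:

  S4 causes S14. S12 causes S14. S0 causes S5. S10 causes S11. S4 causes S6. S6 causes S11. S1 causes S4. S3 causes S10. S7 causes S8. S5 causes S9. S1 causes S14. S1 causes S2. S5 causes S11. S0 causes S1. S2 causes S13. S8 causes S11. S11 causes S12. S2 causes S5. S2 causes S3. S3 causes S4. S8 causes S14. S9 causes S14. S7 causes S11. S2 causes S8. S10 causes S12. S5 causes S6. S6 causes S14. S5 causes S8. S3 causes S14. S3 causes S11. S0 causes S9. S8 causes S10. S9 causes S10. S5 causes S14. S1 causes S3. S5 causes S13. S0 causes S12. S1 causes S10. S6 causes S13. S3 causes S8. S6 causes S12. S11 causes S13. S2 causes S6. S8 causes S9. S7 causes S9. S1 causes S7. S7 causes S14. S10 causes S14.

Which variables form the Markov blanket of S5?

Recall MB(v) = parents ∪ children ∪ spouses, where spouses are the other parents of v's children.
Children of S5: S6, S8, S9, S11, S13, S14.
S5 has parents S0, S2.
Other parents of S5's children:
  S6: S2, S4
  S8: S2, S3, S7
  S9: S0, S7, S8
  S11: S3, S6, S7, S8, S10
  S13: S2, S6, S11
  S14: S1, S3, S4, S6, S7, S8, S9, S10, S12
Union: {S0, S2} ∪ {S6, S8, S9, S11, S13, S14} ∪ {S0, S1, S2, S3, S4, S6, S7, S8, S9, S10, S11, S12} = {S0, S1, S2, S3, S4, S6, S7, S8, S9, S10, S11, S12, S13, S14}.

{S0, S1, S2, S3, S4, S6, S7, S8, S9, S10, S11, S12, S13, S14}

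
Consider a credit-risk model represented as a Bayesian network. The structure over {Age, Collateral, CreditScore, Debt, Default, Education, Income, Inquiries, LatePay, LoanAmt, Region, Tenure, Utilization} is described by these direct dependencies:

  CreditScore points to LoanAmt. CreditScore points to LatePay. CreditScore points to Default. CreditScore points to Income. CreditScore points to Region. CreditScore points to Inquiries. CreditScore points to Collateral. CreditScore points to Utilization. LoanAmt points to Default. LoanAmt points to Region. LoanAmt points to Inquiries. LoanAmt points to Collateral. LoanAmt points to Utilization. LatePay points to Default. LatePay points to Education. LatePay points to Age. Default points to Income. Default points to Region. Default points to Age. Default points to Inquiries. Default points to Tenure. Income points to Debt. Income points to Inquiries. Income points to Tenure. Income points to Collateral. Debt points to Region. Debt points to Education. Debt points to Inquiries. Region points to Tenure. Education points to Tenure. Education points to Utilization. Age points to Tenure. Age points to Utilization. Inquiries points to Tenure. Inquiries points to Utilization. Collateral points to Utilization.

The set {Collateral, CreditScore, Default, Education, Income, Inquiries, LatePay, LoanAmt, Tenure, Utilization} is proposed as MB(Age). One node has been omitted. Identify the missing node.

By definition, MB(Age) is built from Age's parents, Age's children, and the co-parents of Age.
Pa(Age) = {Default, LatePay}.
Age's children: Tenure, Utilization.
Other parents of Age's children:
  Tenure's other parents are Default, Education, Income, Inquiries, Region.
  Utilization also has parents Collateral, CreditScore, Education, Inquiries, LoanAmt.
MB(Age) = {Collateral, CreditScore, Default, Education, Income, Inquiries, LatePay, LoanAmt, Region, Tenure, Utilization}.
Comparing with the claimed set, Region is missing.

Region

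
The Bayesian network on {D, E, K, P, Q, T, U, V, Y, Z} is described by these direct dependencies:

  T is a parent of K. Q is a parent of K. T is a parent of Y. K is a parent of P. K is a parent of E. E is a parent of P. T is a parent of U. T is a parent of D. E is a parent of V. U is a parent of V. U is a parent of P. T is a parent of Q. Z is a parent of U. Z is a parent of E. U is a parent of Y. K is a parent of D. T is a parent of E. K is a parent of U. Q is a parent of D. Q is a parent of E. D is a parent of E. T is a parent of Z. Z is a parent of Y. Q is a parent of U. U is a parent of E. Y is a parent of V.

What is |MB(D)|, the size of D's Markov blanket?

6

By definition, MB(D) is built from D's parents, D's children, and the co-parents of D.
Pa(D) = {K, Q, T}.
D has child E.
For each child, the remaining parents (spouses of D):
  E's other parents are K, Q, T, U, Z.
MB(D) = {E, K, Q, T, U, Z}, which has 6 nodes.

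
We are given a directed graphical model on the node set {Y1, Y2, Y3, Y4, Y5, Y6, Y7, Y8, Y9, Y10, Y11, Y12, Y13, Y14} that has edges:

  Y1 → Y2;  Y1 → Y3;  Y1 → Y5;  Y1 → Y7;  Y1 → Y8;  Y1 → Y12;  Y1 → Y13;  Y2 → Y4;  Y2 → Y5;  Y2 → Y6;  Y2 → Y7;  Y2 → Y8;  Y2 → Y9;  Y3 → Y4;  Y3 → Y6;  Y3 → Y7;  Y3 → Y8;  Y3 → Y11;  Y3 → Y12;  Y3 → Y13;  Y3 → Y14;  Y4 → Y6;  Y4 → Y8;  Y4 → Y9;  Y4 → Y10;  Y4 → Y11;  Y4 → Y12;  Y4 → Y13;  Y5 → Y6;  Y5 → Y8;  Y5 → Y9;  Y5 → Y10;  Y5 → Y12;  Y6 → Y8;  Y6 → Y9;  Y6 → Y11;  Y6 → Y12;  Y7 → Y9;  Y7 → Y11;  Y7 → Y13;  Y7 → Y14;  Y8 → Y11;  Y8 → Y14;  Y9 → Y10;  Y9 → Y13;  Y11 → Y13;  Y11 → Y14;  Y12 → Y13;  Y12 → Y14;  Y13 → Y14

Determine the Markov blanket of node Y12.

Pa(Y12) = {Y1, Y3, Y4, Y5, Y6}.
Y12's children: Y13, Y14.
Other parents of Y12's children:
  Y13's other parents are Y1, Y3, Y4, Y7, Y9, Y11.
  parents(Y14) \ {Y12} = {Y3, Y7, Y8, Y11, Y13}.
Union: {Y1, Y3, Y4, Y5, Y6} ∪ {Y13, Y14} ∪ {Y1, Y3, Y4, Y7, Y8, Y9, Y11, Y13} = {Y1, Y3, Y4, Y5, Y6, Y7, Y8, Y9, Y11, Y13, Y14}.

{Y1, Y3, Y4, Y5, Y6, Y7, Y8, Y9, Y11, Y13, Y14}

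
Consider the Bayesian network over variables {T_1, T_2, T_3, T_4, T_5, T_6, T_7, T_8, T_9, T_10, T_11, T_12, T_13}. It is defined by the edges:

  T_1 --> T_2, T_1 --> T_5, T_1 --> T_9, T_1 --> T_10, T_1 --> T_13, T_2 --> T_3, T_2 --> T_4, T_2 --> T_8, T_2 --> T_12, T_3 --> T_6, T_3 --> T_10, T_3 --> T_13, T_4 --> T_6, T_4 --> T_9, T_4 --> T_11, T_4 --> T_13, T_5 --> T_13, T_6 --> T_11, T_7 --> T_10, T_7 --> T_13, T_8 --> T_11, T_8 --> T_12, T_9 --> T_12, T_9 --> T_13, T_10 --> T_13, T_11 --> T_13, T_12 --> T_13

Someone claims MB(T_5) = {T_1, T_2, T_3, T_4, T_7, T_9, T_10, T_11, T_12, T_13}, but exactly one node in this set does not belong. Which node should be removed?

T_2

T_5 has parent T_1.
T_5's children: T_13.
Other parents of T_5's children:
  T_13 also has parents T_1, T_3, T_4, T_7, T_9, T_10, T_11, T_12.
MB(T_5) = {T_1, T_3, T_4, T_7, T_9, T_10, T_11, T_12, T_13}.
T_2 is neither a parent, child, nor co-parent of T_5, so it does not belong.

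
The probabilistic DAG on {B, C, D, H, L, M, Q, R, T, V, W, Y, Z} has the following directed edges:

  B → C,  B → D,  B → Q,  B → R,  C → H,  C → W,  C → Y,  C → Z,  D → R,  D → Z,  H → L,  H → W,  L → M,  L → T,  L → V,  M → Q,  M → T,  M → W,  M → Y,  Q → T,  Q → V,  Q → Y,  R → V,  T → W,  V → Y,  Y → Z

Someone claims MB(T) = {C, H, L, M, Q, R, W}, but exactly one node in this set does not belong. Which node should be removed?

R

Parents of T: L, M, Q.
T's children: W.
For each child, the remaining parents (spouses of T):
  W's other parents are C, H, M.
MB(T) = {C, H, L, M, Q, W}.
R is neither a parent, child, nor co-parent of T, so it does not belong.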